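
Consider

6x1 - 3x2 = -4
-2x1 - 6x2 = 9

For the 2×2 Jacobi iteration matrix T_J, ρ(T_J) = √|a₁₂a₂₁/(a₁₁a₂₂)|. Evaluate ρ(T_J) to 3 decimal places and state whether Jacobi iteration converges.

a₁₂a₂₁/(a₁₁a₂₂) = (-3)·(-2) / ((6)·(-6)) = -0.166667
ρ = √|-0.166667| = √0.166667 = 0.408
ρ < 1, so Jacobi converges

0.408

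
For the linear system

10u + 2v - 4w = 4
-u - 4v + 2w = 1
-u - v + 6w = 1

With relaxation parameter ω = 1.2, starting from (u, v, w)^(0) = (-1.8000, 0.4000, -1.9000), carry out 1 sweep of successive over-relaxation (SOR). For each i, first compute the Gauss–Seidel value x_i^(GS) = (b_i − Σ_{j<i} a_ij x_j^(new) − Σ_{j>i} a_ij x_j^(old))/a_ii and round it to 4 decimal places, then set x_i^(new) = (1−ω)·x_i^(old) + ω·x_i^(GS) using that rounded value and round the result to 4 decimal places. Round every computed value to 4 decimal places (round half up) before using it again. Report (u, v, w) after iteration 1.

Iteration 1:
  u: GS value = (4 - (2)·0.4000 - (-4)·-1.9000) / (10) = -0.4400;  u ← (1−ω)·-1.8000 + ω·-0.4400 = -0.1680
  v: GS value = (1 - (-1)·-0.1680 - (2)·-1.9000) / (-4) = -1.1580;  v ← (1−ω)·0.4000 + ω·-1.1580 = -1.4696
  w: GS value = (1 - (-1)·-0.1680 - (-1)·-1.4696) / (6) = -0.1063;  w ← (1−ω)·-1.9000 + ω·-0.1063 = 0.2524

(-0.1680, -1.4696, 0.2524)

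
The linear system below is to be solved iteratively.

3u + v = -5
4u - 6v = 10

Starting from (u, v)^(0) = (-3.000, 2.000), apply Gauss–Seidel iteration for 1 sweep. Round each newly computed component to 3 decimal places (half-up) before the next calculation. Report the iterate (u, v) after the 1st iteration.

(-2.333, -3.222)

Iteration 1:
  u = (-5 - (1)·2.000) / (3) = -2.333
  v = (10 - (4)·-2.333) / (-6) = -3.222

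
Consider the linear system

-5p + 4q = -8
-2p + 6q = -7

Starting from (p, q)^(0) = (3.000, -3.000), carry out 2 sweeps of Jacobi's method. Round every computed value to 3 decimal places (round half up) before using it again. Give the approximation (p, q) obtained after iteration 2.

(1.466, -1.433)

Iteration 1:
  p = (-8 - (4)·-3.000) / (-5) = -0.800
  q = (-7 - (-2)·3.000) / (6) = -0.167
Iteration 2:
  p = (-8 - (4)·-0.167) / (-5) = 1.466
  q = (-7 - (-2)·-0.800) / (6) = -1.433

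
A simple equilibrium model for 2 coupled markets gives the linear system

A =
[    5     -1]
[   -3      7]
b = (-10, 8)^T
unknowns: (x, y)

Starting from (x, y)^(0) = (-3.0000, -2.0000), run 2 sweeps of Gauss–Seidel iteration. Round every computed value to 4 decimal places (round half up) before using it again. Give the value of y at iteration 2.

Iteration 1:
  x = (-10 - (-1)·-2.0000) / (5) = -2.4000
  y = (8 - (-3)·-2.4000) / (7) = 0.1143
Iteration 2:
  x = (-10 - (-1)·0.1143) / (5) = -1.9771
  y = (8 - (-3)·-1.9771) / (7) = 0.2955

0.2955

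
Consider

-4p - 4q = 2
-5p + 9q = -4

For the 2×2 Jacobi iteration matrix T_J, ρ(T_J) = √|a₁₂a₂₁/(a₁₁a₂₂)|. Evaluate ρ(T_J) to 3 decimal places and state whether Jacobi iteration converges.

a₁₂a₂₁/(a₁₁a₂₂) = (-4)·(-5) / ((-4)·(9)) = -0.555556
ρ = √|-0.555556| = √0.555556 = 0.745
ρ < 1, so Jacobi converges

0.745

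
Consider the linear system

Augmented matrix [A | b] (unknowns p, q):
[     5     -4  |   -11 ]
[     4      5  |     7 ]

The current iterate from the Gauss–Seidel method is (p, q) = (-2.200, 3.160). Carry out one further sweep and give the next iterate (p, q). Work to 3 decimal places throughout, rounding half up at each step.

One sweep:
  p = (-11 - (-4)·3.160) / (5) = 0.328
  q = (7 - (4)·0.328) / (5) = 1.138

(0.328, 1.138)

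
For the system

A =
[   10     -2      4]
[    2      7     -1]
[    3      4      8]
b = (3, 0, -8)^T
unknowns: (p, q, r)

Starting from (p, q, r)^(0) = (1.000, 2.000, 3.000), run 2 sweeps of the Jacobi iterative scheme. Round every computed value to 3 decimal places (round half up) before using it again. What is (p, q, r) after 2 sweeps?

(1.279, -0.196, -0.884)

Iteration 1:
  p = (3 - (-2)·2.000 - (4)·3.000) / (10) = -0.500
  q = (0 - (2)·1.000 - (-1)·3.000) / (7) = 0.143
  r = (-8 - (3)·1.000 - (4)·2.000) / (8) = -2.375
Iteration 2:
  p = (3 - (-2)·0.143 - (4)·-2.375) / (10) = 1.279
  q = (0 - (2)·-0.500 - (-1)·-2.375) / (7) = -0.196
  r = (-8 - (3)·-0.500 - (4)·0.143) / (8) = -0.884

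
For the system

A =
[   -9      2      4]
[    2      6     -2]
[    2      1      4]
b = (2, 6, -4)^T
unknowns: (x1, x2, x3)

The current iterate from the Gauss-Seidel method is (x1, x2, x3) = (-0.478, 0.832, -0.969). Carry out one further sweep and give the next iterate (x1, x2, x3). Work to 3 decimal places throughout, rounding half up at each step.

(-0.468, 0.833, -0.974)

One sweep:
  x1 = (2 - (2)·0.832 - (4)·-0.969) / (-9) = -0.468
  x2 = (6 - (2)·-0.468 - (-2)·-0.969) / (6) = 0.833
  x3 = (-4 - (2)·-0.468 - (1)·0.833) / (4) = -0.974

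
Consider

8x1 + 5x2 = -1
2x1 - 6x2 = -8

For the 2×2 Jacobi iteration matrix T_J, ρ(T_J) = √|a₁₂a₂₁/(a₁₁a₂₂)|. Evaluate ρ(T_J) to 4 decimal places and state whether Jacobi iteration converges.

0.4564

a₁₂a₂₁/(a₁₁a₂₂) = (5)·(2) / ((8)·(-6)) = -0.208333
ρ = √|-0.208333| = √0.208333 = 0.4564
ρ < 1, so Jacobi converges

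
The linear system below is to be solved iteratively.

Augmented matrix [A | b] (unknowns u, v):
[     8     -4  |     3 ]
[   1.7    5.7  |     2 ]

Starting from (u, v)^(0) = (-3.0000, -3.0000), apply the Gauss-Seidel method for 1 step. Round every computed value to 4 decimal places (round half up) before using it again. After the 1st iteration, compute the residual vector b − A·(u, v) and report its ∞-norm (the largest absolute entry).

14.7456

Iteration 1:
  u = (3 - (-4)·-3.0000) / (8) = -1.1250
  v = (2 - (1.7)·-1.1250) / (5.7) = 0.6864
Residual b − A·x = (14.7456, 0.0000); ∞-norm = 14.7456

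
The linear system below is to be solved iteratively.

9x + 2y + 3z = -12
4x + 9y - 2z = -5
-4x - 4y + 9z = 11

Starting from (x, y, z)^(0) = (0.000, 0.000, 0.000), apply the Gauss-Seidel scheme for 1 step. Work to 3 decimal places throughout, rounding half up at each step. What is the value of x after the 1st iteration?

-1.333

Iteration 1:
  x = (-12 - (2)·0.000 - (3)·0.000) / (9) = -1.333
  y = (-5 - (4)·-1.333 - (-2)·0.000) / (9) = 0.037
  z = (11 - (-4)·-1.333 - (-4)·0.037) / (9) = 0.646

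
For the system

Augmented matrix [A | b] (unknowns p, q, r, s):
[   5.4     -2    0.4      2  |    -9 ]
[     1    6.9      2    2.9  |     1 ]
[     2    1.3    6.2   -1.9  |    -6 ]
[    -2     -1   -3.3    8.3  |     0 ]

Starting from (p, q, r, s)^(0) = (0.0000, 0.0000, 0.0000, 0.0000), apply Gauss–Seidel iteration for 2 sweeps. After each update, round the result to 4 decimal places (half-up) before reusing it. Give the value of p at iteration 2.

Iteration 1:
  p = (-9 - (-2)·0.0000 - (0.4)·0.0000 - (2)·0.0000) / (5.4) = -1.6667
  q = (1 - (1)·-1.6667 - (2)·0.0000 - (2.9)·0.0000) / (6.9) = 0.3865
  r = (-6 - (2)·-1.6667 - (1.3)·0.3865 - (-1.9)·0.0000) / (6.2) = -0.5111
  s = (0 - (-2)·-1.6667 - (-1)·0.3865 - (-3.3)·-0.5111) / (8.3) = -0.5583
Iteration 2:
  p = (-9 - (-2)·0.3865 - (0.4)·-0.5111 - (2)·-0.5583) / (5.4) = -1.2789
  q = (1 - (1)·-1.2789 - (2)·-0.5111 - (2.9)·-0.5583) / (6.9) = 0.7131
  r = (-6 - (2)·-1.2789 - (1.3)·0.7131 - (-1.9)·-0.5583) / (6.2) = -0.8758
  s = (0 - (-2)·-1.2789 - (-1)·0.7131 - (-3.3)·-0.8758) / (8.3) = -0.5705

-1.2789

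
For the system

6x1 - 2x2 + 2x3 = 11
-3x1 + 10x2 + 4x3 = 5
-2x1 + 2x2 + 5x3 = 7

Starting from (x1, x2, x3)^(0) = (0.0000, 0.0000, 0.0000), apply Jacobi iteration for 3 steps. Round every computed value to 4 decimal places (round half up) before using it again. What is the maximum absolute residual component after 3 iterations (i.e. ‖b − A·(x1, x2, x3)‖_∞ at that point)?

0.3744

Iteration 1:
  x1 = (11 - (-2)·0.0000 - (2)·0.0000) / (6) = 1.8333
  x2 = (5 - (-3)·0.0000 - (4)·0.0000) / (10) = 0.5000
  x3 = (7 - (-2)·0.0000 - (2)·0.0000) / (5) = 1.4000
Iteration 2:
  x1 = (11 - (-2)·0.5000 - (2)·1.4000) / (6) = 1.5333
  x2 = (5 - (-3)·1.8333 - (4)·1.4000) / (10) = 0.4900
  x3 = (7 - (-2)·1.8333 - (2)·0.5000) / (5) = 1.9333
Iteration 3:
  x1 = (11 - (-2)·0.4900 - (2)·1.9333) / (6) = 1.3522
  x2 = (5 - (-3)·1.5333 - (4)·1.9333) / (10) = 0.1867
  x3 = (7 - (-2)·1.5333 - (2)·0.4900) / (5) = 1.8173
Residual b − A·x = (-0.3744, -0.0796, 0.2445); ∞-norm = 0.3744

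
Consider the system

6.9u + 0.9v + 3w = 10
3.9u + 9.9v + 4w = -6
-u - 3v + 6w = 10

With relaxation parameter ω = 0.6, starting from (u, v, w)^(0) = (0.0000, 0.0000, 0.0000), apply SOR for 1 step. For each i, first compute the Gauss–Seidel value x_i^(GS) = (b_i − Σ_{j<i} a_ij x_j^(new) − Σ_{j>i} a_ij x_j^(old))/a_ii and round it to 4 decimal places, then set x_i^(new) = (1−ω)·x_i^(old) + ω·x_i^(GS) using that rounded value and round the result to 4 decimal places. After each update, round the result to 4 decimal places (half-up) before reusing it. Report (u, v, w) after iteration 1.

(0.8696, -0.5692, 0.9162)

Iteration 1:
  u: GS value = (10 - (0.9)·0.0000 - (3)·0.0000) / (6.9) = 1.4493;  u ← (1−ω)·0.0000 + ω·1.4493 = 0.8696
  v: GS value = (-6 - (3.9)·0.8696 - (4)·0.0000) / (9.9) = -0.9486;  v ← (1−ω)·0.0000 + ω·-0.9486 = -0.5692
  w: GS value = (10 - (-1)·0.8696 - (-3)·-0.5692) / (6) = 1.5270;  w ← (1−ω)·0.0000 + ω·1.5270 = 0.9162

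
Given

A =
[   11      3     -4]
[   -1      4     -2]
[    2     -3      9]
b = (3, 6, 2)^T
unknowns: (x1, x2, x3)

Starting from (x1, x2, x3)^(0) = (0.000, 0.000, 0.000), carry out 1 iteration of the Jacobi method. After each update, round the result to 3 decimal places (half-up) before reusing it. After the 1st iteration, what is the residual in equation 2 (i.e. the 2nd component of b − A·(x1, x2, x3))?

Iteration 1:
  x1 = (3 - (3)·0.000 - (-4)·0.000) / (11) = 0.273
  x2 = (6 - (-1)·0.000 - (-2)·0.000) / (4) = 1.500
  x3 = (2 - (2)·0.000 - (-3)·0.000) / (9) = 0.222
Residual b − A·x = (-3.615, 0.717, 3.956)

0.717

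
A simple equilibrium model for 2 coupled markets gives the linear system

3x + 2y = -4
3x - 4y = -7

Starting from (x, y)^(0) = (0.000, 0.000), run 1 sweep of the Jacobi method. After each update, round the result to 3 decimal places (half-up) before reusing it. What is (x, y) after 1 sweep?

(-1.333, 1.750)

Iteration 1:
  x = (-4 - (2)·0.000) / (3) = -1.333
  y = (-7 - (3)·0.000) / (-4) = 1.750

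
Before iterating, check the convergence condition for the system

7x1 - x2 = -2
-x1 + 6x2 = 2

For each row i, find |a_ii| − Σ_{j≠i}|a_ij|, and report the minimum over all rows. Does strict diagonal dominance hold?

5

row 1: |7| − (1) = 6
row 2: |6| − (1) = 5
minimum over rows = 5 → strictly diagonally dominant (convergence guaranteed)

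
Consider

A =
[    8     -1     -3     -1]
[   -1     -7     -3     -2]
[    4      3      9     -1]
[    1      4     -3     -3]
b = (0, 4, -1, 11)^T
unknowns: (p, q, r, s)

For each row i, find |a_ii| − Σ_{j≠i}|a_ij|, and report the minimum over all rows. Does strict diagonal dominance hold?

row 1: |8| − (1+3+1) = 3
row 2: |-7| − (1+3+2) = 1
row 3: |9| − (4+3+1) = 1
row 4: |-3| − (1+4+3) = -5
minimum over rows = -5 → not strictly diagonally dominant

-5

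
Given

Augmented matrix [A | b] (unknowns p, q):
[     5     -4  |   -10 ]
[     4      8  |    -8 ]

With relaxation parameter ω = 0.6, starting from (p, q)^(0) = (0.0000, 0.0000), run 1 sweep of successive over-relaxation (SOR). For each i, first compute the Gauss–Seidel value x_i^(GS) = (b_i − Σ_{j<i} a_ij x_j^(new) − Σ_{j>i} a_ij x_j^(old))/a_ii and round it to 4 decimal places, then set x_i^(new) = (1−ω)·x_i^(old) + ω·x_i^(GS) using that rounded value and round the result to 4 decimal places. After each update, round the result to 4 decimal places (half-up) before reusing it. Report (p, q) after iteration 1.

Iteration 1:
  p: GS value = (-10 - (-4)·0.0000) / (5) = -2.0000;  p ← (1−ω)·0.0000 + ω·-2.0000 = -1.2000
  q: GS value = (-8 - (4)·-1.2000) / (8) = -0.4000;  q ← (1−ω)·0.0000 + ω·-0.4000 = -0.2400

(-1.2000, -0.2400)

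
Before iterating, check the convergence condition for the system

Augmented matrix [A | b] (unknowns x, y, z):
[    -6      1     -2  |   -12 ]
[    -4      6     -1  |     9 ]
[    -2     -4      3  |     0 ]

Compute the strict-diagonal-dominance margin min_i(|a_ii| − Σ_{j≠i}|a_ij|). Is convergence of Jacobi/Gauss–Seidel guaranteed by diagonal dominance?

row 1: |-6| − (1+2) = 3
row 2: |6| − (4+1) = 1
row 3: |3| − (2+4) = -3
minimum over rows = -3 → not strictly diagonally dominant

-3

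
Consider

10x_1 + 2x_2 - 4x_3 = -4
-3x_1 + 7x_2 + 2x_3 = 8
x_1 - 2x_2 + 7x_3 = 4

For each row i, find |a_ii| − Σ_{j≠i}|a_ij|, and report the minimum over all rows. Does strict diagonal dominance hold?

2

row 1: |10| − (2+4) = 4
row 2: |7| − (3+2) = 2
row 3: |7| − (1+2) = 4
minimum over rows = 2 → strictly diagonally dominant (convergence guaranteed)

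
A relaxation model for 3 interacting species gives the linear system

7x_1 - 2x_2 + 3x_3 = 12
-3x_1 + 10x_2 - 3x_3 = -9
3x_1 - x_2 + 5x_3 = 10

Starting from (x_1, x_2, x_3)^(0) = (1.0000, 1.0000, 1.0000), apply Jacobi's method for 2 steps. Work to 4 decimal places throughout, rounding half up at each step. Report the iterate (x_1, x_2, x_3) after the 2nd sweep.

Iteration 1:
  x_1 = (12 - (-2)·1.0000 - (3)·1.0000) / (7) = 1.5714
  x_2 = (-9 - (-3)·1.0000 - (-3)·1.0000) / (10) = -0.3000
  x_3 = (10 - (3)·1.0000 - (-1)·1.0000) / (5) = 1.6000
Iteration 2:
  x_1 = (12 - (-2)·-0.3000 - (3)·1.6000) / (7) = 0.9429
  x_2 = (-9 - (-3)·1.5714 - (-3)·1.6000) / (10) = 0.0514
  x_3 = (10 - (3)·1.5714 - (-1)·-0.3000) / (5) = 0.9972

(0.9429, 0.0514, 0.9972)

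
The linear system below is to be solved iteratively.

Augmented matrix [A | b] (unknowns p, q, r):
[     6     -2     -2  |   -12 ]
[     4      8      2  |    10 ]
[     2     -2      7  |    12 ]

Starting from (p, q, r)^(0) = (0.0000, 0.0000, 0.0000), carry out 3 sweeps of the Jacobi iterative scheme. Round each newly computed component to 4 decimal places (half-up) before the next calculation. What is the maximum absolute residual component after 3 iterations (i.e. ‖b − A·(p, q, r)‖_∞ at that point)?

Iteration 1:
  p = (-12 - (-2)·0.0000 - (-2)·0.0000) / (6) = -2.0000
  q = (10 - (4)·0.0000 - (2)·0.0000) / (8) = 1.2500
  r = (12 - (2)·0.0000 - (-2)·0.0000) / (7) = 1.7143
Iteration 2:
  p = (-12 - (-2)·1.2500 - (-2)·1.7143) / (6) = -1.0119
  q = (10 - (4)·-2.0000 - (2)·1.7143) / (8) = 1.8214
  r = (12 - (2)·-2.0000 - (-2)·1.2500) / (7) = 2.6429
Iteration 3:
  p = (-12 - (-2)·1.8214 - (-2)·2.6429) / (6) = -0.5119
  q = (10 - (4)·-1.0119 - (2)·2.6429) / (8) = 1.0952
  r = (12 - (2)·-1.0119 - (-2)·1.8214) / (7) = 2.5238
Residual b − A·x = (-1.6906, -1.7616, -2.4524); ∞-norm = 2.4524

2.4524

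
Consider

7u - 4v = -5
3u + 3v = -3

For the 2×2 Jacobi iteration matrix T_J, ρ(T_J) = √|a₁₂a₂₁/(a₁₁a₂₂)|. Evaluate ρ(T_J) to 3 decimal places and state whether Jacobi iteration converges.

0.756

a₁₂a₂₁/(a₁₁a₂₂) = (-4)·(3) / ((7)·(3)) = -0.571429
ρ = √|-0.571429| = √0.571429 = 0.756
ρ < 1, so Jacobi converges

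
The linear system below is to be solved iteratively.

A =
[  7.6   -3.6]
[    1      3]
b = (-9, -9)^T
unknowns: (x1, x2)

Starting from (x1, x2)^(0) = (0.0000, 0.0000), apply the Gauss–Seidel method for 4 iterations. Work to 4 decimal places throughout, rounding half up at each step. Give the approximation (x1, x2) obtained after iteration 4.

(-2.2542, -2.2486)

Iteration 1:
  x1 = (-9 - (-3.6)·0.0000) / (7.6) = -1.1842
  x2 = (-9 - (1)·-1.1842) / (3) = -2.6053
Iteration 2:
  x1 = (-9 - (-3.6)·-2.6053) / (7.6) = -2.4183
  x2 = (-9 - (1)·-2.4183) / (3) = -2.1939
Iteration 3:
  x1 = (-9 - (-3.6)·-2.1939) / (7.6) = -2.2234
  x2 = (-9 - (1)·-2.2234) / (3) = -2.2589
Iteration 4:
  x1 = (-9 - (-3.6)·-2.2589) / (7.6) = -2.2542
  x2 = (-9 - (1)·-2.2542) / (3) = -2.2486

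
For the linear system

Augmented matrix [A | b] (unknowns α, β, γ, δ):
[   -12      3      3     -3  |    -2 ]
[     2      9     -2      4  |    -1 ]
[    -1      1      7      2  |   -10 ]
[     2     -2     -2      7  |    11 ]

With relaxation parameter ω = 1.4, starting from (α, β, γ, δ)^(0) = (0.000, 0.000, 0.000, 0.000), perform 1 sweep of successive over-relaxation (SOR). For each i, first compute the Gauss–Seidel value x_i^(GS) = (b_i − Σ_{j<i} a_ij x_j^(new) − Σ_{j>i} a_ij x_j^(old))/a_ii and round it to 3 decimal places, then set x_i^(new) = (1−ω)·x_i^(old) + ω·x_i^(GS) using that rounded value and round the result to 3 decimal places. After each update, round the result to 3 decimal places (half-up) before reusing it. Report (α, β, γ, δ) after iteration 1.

Iteration 1:
  α: GS value = (-2 - (3)·0.000 - (3)·0.000 - (-3)·0.000) / (-12) = 0.167;  α ← (1−ω)·0.000 + ω·0.167 = 0.234
  β: GS value = (-1 - (2)·0.234 - (-2)·0.000 - (4)·0.000) / (9) = -0.163;  β ← (1−ω)·0.000 + ω·-0.163 = -0.228
  γ: GS value = (-10 - (-1)·0.234 - (1)·-0.228 - (2)·0.000) / (7) = -1.363;  γ ← (1−ω)·0.000 + ω·-1.363 = -1.908
  δ: GS value = (11 - (2)·0.234 - (-2)·-0.228 - (-2)·-1.908) / (7) = 0.894;  δ ← (1−ω)·0.000 + ω·0.894 = 1.252

(0.234, -0.228, -1.908, 1.252)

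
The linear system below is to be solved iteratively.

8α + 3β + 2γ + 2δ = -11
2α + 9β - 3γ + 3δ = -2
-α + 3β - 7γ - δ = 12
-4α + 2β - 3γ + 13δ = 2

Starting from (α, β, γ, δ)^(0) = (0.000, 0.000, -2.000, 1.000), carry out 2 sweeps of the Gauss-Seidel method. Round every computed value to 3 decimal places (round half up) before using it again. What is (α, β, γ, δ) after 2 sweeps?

Iteration 1:
  α = (-11 - (3)·0.000 - (2)·-2.000 - (2)·1.000) / (8) = -1.125
  β = (-2 - (2)·-1.125 - (-3)·-2.000 - (3)·1.000) / (9) = -0.972
  γ = (12 - (-1)·-1.125 - (3)·-0.972 - (-1)·1.000) / (-7) = -2.113
  δ = (2 - (-4)·-1.125 - (2)·-0.972 - (-3)·-2.113) / (13) = -0.530
Iteration 2:
  α = (-11 - (3)·-0.972 - (2)·-2.113 - (2)·-0.530) / (8) = -0.350
  β = (-2 - (2)·-0.350 - (-3)·-2.113 - (3)·-0.530) / (9) = -0.672
  γ = (12 - (-1)·-0.350 - (3)·-0.672 - (-1)·-0.530) / (-7) = -1.877
  δ = (2 - (-4)·-0.350 - (2)·-0.672 - (-3)·-1.877) / (13) = -0.284

(-0.350, -0.672, -1.877, -0.284)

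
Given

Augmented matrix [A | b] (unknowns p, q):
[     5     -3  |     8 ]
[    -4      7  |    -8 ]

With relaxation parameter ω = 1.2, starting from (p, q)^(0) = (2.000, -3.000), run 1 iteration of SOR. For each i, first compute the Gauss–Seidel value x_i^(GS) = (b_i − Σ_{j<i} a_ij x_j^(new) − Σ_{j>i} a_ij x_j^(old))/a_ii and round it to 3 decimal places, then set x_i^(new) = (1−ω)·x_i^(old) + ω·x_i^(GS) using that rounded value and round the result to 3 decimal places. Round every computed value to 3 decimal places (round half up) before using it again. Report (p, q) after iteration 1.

(-0.640, -1.211)

Iteration 1:
  p: GS value = (8 - (-3)·-3.000) / (5) = -0.200;  p ← (1−ω)·2.000 + ω·-0.200 = -0.640
  q: GS value = (-8 - (-4)·-0.640) / (7) = -1.509;  q ← (1−ω)·-3.000 + ω·-1.509 = -1.211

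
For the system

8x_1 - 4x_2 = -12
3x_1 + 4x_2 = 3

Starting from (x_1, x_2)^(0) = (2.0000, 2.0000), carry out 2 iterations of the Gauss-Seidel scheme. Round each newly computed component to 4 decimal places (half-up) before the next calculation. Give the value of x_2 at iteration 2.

Iteration 1:
  x_1 = (-12 - (-4)·2.0000) / (8) = -0.5000
  x_2 = (3 - (3)·-0.5000) / (4) = 1.1250
Iteration 2:
  x_1 = (-12 - (-4)·1.1250) / (8) = -0.9375
  x_2 = (3 - (3)·-0.9375) / (4) = 1.4531

1.4531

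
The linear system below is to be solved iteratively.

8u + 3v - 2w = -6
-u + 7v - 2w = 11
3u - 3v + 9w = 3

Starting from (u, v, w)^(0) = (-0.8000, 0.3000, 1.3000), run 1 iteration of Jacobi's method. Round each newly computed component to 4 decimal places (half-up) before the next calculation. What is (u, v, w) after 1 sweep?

Iteration 1:
  u = (-6 - (3)·0.3000 - (-2)·1.3000) / (8) = -0.5375
  v = (11 - (-1)·-0.8000 - (-2)·1.3000) / (7) = 1.8286
  w = (3 - (3)·-0.8000 - (-3)·0.3000) / (9) = 0.7000

(-0.5375, 1.8286, 0.7000)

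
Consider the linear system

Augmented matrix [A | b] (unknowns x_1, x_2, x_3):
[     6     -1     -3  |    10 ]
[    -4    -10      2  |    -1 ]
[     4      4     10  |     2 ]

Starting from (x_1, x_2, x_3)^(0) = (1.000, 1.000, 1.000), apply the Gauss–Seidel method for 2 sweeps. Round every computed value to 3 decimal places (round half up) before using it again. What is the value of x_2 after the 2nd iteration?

Iteration 1:
  x_1 = (10 - (-1)·1.000 - (-3)·1.000) / (6) = 2.333
  x_2 = (-1 - (-4)·2.333 - (2)·1.000) / (-10) = -0.633
  x_3 = (2 - (4)·2.333 - (4)·-0.633) / (10) = -0.480
Iteration 2:
  x_1 = (10 - (-1)·-0.633 - (-3)·-0.480) / (6) = 1.321
  x_2 = (-1 - (-4)·1.321 - (2)·-0.480) / (-10) = -0.524
  x_3 = (2 - (4)·1.321 - (4)·-0.524) / (10) = -0.119

-0.524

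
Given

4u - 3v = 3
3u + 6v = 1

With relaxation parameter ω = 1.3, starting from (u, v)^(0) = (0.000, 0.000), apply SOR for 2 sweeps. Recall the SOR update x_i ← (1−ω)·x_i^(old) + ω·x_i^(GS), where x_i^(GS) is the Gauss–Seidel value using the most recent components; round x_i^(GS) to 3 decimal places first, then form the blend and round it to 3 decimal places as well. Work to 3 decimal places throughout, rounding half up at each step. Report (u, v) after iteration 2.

(0.276, 0.163)

Iteration 1:
  u: GS value = (3 - (-3)·0.000) / (4) = 0.750;  u ← (1−ω)·0.000 + ω·0.750 = 0.975
  v: GS value = (1 - (3)·0.975) / (6) = -0.321;  v ← (1−ω)·0.000 + ω·-0.321 = -0.417
Iteration 2:
  u: GS value = (3 - (-3)·-0.417) / (4) = 0.437;  u ← (1−ω)·0.975 + ω·0.437 = 0.276
  v: GS value = (1 - (3)·0.276) / (6) = 0.029;  v ← (1−ω)·-0.417 + ω·0.029 = 0.163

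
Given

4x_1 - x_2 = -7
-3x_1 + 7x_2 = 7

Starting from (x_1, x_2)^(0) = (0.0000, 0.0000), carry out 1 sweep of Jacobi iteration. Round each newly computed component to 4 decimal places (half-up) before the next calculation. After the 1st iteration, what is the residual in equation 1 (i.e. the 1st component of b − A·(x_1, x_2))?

1.0000

Iteration 1:
  x_1 = (-7 - (-1)·0.0000) / (4) = -1.7500
  x_2 = (7 - (-3)·0.0000) / (7) = 1.0000
Residual b − A·x = (1.0000, -5.2500)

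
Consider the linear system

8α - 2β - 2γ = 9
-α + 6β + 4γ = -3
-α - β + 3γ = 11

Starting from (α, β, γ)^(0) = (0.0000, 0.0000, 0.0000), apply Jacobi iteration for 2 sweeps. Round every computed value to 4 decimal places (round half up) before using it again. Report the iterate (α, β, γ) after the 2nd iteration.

(1.9167, -2.7570, 3.8750)

Iteration 1:
  α = (9 - (-2)·0.0000 - (-2)·0.0000) / (8) = 1.1250
  β = (-3 - (-1)·0.0000 - (4)·0.0000) / (6) = -0.5000
  γ = (11 - (-1)·0.0000 - (-1)·0.0000) / (3) = 3.6667
Iteration 2:
  α = (9 - (-2)·-0.5000 - (-2)·3.6667) / (8) = 1.9167
  β = (-3 - (-1)·1.1250 - (4)·3.6667) / (6) = -2.7570
  γ = (11 - (-1)·1.1250 - (-1)·-0.5000) / (3) = 3.8750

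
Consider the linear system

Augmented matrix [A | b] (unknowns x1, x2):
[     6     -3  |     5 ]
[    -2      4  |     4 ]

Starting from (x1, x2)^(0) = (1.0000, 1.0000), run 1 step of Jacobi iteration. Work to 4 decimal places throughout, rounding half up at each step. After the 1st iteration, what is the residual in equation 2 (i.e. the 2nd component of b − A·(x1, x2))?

Iteration 1:
  x1 = (5 - (-3)·1.0000) / (6) = 1.3333
  x2 = (4 - (-2)·1.0000) / (4) = 1.5000
Residual b − A·x = (1.5002, 0.6666)

0.6666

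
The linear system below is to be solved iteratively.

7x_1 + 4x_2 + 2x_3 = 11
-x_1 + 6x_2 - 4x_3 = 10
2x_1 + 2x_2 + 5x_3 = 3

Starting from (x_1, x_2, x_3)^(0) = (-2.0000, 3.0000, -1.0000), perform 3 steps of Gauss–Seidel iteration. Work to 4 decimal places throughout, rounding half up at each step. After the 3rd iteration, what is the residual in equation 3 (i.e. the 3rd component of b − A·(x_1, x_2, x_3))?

0.0001

Iteration 1:
  x_1 = (11 - (4)·3.0000 - (2)·-1.0000) / (7) = 0.1429
  x_2 = (10 - (-1)·0.1429 - (-4)·-1.0000) / (6) = 1.0238
  x_3 = (3 - (2)·0.1429 - (2)·1.0238) / (5) = 0.1333
Iteration 2:
  x_1 = (11 - (4)·1.0238 - (2)·0.1333) / (7) = 0.9483
  x_2 = (10 - (-1)·0.9483 - (-4)·0.1333) / (6) = 1.9136
  x_3 = (3 - (2)·0.9483 - (2)·1.9136) / (5) = -0.5448
Iteration 3:
  x_1 = (11 - (4)·1.9136 - (2)·-0.5448) / (7) = 0.6336
  x_2 = (10 - (-1)·0.6336 - (-4)·-0.5448) / (6) = 1.4091
  x_3 = (3 - (2)·0.6336 - (2)·1.4091) / (5) = -0.2171
Residual b − A·x = (1.3626, 1.3106, 0.0001)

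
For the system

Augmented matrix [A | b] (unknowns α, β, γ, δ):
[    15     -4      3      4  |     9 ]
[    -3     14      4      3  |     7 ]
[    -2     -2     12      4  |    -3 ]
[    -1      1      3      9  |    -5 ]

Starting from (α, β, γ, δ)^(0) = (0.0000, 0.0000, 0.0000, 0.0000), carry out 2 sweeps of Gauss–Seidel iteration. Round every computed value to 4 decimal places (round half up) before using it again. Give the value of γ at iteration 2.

Iteration 1:
  α = (9 - (-4)·0.0000 - (3)·0.0000 - (4)·0.0000) / (15) = 0.6000
  β = (7 - (-3)·0.6000 - (4)·0.0000 - (3)·0.0000) / (14) = 0.6286
  γ = (-3 - (-2)·0.6000 - (-2)·0.6286 - (4)·0.0000) / (12) = -0.0452
  δ = (-5 - (-1)·0.6000 - (1)·0.6286 - (3)·-0.0452) / (9) = -0.5437
Iteration 2:
  α = (9 - (-4)·0.6286 - (3)·-0.0452 - (4)·-0.5437) / (15) = 0.9217
  β = (7 - (-3)·0.9217 - (4)·-0.0452 - (3)·-0.5437) / (14) = 0.8269
  γ = (-3 - (-2)·0.9217 - (-2)·0.8269 - (4)·-0.5437) / (12) = 0.2227
  δ = (-5 - (-1)·0.9217 - (1)·0.8269 - (3)·0.2227) / (9) = -0.6193

0.2227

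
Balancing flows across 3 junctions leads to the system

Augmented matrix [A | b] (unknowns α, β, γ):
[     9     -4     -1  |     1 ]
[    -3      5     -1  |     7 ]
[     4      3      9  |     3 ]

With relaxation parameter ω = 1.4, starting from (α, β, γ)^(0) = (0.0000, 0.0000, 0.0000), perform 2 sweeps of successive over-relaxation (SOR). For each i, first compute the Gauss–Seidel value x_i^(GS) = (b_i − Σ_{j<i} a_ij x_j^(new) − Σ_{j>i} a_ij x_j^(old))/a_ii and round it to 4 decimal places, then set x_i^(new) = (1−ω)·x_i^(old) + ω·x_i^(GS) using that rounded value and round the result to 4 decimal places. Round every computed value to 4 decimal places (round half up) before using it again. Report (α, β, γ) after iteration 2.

(1.3000, 2.0462, -1.0549)

Iteration 1:
  α: GS value = (1 - (-4)·0.0000 - (-1)·0.0000) / (9) = 0.1111;  α ← (1−ω)·0.0000 + ω·0.1111 = 0.1555
  β: GS value = (7 - (-3)·0.1555 - (-1)·0.0000) / (5) = 1.4933;  β ← (1−ω)·0.0000 + ω·1.4933 = 2.0906
  γ: GS value = (3 - (4)·0.1555 - (3)·2.0906) / (9) = -0.4326;  γ ← (1−ω)·0.0000 + ω·-0.4326 = -0.6056
Iteration 2:
  α: GS value = (1 - (-4)·2.0906 - (-1)·-0.6056) / (9) = 0.9730;  α ← (1−ω)·0.1555 + ω·0.9730 = 1.3000
  β: GS value = (7 - (-3)·1.3000 - (-1)·-0.6056) / (5) = 2.0589;  β ← (1−ω)·2.0906 + ω·2.0589 = 2.0462
  γ: GS value = (3 - (4)·1.3000 - (3)·2.0462) / (9) = -0.9265;  γ ← (1−ω)·-0.6056 + ω·-0.9265 = -1.0549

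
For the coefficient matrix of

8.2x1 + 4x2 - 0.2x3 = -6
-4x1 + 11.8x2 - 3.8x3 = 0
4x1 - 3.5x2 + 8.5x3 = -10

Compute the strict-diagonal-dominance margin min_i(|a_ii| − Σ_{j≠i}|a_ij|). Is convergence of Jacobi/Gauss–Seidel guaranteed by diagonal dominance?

row 1: |8.2| − (4+0.2) = 4
row 2: |11.8| − (4+3.8) = 4
row 3: |8.5| − (4+3.5) = 1
minimum over rows = 1 → strictly diagonally dominant (convergence guaranteed)

1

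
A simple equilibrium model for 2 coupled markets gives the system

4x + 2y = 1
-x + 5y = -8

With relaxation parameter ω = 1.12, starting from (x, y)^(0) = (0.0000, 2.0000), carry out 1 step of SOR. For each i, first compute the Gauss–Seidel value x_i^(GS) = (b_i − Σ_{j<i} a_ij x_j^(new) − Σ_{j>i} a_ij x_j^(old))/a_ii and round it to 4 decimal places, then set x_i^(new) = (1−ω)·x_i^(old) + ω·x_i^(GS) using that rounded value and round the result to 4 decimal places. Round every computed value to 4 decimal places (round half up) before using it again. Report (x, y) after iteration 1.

Iteration 1:
  x: GS value = (1 - (2)·2.0000) / (4) = -0.7500;  x ← (1−ω)·0.0000 + ω·-0.7500 = -0.8400
  y: GS value = (-8 - (-1)·-0.8400) / (5) = -1.7680;  y ← (1−ω)·2.0000 + ω·-1.7680 = -2.2202

(-0.8400, -2.2202)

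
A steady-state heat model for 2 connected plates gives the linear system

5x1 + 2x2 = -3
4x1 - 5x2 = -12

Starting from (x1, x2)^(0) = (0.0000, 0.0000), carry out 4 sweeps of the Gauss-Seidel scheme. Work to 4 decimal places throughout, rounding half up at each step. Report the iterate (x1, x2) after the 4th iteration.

(-1.2009, 1.4393)

Iteration 1:
  x1 = (-3 - (2)·0.0000) / (5) = -0.6000
  x2 = (-12 - (4)·-0.6000) / (-5) = 1.9200
Iteration 2:
  x1 = (-3 - (2)·1.9200) / (5) = -1.3680
  x2 = (-12 - (4)·-1.3680) / (-5) = 1.3056
Iteration 3:
  x1 = (-3 - (2)·1.3056) / (5) = -1.1222
  x2 = (-12 - (4)·-1.1222) / (-5) = 1.5022
Iteration 4:
  x1 = (-3 - (2)·1.5022) / (5) = -1.2009
  x2 = (-12 - (4)·-1.2009) / (-5) = 1.4393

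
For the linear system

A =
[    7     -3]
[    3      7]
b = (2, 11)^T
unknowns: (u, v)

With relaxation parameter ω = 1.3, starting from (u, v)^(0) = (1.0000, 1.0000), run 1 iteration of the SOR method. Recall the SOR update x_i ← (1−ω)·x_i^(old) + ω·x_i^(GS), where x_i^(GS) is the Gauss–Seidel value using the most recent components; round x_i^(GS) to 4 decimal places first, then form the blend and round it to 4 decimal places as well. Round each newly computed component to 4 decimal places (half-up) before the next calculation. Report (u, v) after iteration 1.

Iteration 1:
  u: GS value = (2 - (-3)·1.0000) / (7) = 0.7143;  u ← (1−ω)·1.0000 + ω·0.7143 = 0.6286
  v: GS value = (11 - (3)·0.6286) / (7) = 1.3020;  v ← (1−ω)·1.0000 + ω·1.3020 = 1.3926

(0.6286, 1.3926)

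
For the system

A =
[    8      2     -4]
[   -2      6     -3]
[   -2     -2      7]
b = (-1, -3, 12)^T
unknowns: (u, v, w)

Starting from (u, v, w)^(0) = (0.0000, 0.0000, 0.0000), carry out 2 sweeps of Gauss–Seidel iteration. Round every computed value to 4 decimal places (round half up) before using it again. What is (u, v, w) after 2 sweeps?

(0.7723, 0.5193, 2.0833)

Iteration 1:
  u = (-1 - (2)·0.0000 - (-4)·0.0000) / (8) = -0.1250
  v = (-3 - (-2)·-0.1250 - (-3)·0.0000) / (6) = -0.5417
  w = (12 - (-2)·-0.1250 - (-2)·-0.5417) / (7) = 1.5238
Iteration 2:
  u = (-1 - (2)·-0.5417 - (-4)·1.5238) / (8) = 0.7723
  v = (-3 - (-2)·0.7723 - (-3)·1.5238) / (6) = 0.5193
  w = (12 - (-2)·0.7723 - (-2)·0.5193) / (7) = 2.0833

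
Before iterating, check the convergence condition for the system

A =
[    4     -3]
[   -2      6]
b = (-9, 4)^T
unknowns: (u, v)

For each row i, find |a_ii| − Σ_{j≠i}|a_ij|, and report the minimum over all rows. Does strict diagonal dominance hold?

1

row 1: |4| − (3) = 1
row 2: |6| − (2) = 4
minimum over rows = 1 → strictly diagonally dominant (convergence guaranteed)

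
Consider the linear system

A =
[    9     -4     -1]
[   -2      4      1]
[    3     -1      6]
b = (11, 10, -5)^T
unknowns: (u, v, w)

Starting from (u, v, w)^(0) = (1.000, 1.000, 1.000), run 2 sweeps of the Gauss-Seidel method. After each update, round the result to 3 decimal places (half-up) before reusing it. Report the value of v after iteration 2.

Iteration 1:
  u = (11 - (-4)·1.000 - (-1)·1.000) / (9) = 1.778
  v = (10 - (-2)·1.778 - (1)·1.000) / (4) = 3.139
  w = (-5 - (3)·1.778 - (-1)·3.139) / (6) = -1.199
Iteration 2:
  u = (11 - (-4)·3.139 - (-1)·-1.199) / (9) = 2.484
  v = (10 - (-2)·2.484 - (1)·-1.199) / (4) = 4.042
  w = (-5 - (3)·2.484 - (-1)·4.042) / (6) = -1.402

4.042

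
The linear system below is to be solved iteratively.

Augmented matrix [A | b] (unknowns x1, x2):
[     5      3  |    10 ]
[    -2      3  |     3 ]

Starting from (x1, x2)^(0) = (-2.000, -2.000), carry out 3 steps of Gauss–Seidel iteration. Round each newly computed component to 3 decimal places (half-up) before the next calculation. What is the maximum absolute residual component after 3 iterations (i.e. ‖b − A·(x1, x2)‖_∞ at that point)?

2.463

Iteration 1:
  x1 = (10 - (3)·-2.000) / (5) = 3.200
  x2 = (3 - (-2)·3.200) / (3) = 3.133
Iteration 2:
  x1 = (10 - (3)·3.133) / (5) = 0.120
  x2 = (3 - (-2)·0.120) / (3) = 1.080
Iteration 3:
  x1 = (10 - (3)·1.080) / (5) = 1.352
  x2 = (3 - (-2)·1.352) / (3) = 1.901
Residual b − A·x = (-2.463, 0.001); ∞-norm = 2.463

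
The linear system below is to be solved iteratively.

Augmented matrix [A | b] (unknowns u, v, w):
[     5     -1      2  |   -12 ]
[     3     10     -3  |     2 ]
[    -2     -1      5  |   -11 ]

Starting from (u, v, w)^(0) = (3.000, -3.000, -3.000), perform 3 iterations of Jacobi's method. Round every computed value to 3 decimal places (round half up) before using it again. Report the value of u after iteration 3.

-1.052

Iteration 1:
  u = (-12 - (-1)·-3.000 - (2)·-3.000) / (5) = -1.800
  v = (2 - (3)·3.000 - (-3)·-3.000) / (10) = -1.600
  w = (-11 - (-2)·3.000 - (-1)·-3.000) / (5) = -1.600
Iteration 2:
  u = (-12 - (-1)·-1.600 - (2)·-1.600) / (5) = -2.080
  v = (2 - (3)·-1.800 - (-3)·-1.600) / (10) = 0.260
  w = (-11 - (-2)·-1.800 - (-1)·-1.600) / (5) = -3.240
Iteration 3:
  u = (-12 - (-1)·0.260 - (2)·-3.240) / (5) = -1.052
  v = (2 - (3)·-2.080 - (-3)·-3.240) / (10) = -0.148
  w = (-11 - (-2)·-2.080 - (-1)·0.260) / (5) = -2.980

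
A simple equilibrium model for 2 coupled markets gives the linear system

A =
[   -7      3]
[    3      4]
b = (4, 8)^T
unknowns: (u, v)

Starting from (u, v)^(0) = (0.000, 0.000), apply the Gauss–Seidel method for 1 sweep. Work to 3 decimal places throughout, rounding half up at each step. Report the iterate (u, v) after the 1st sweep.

Iteration 1:
  u = (4 - (3)·0.000) / (-7) = -0.571
  v = (8 - (3)·-0.571) / (4) = 2.428

(-0.571, 2.428)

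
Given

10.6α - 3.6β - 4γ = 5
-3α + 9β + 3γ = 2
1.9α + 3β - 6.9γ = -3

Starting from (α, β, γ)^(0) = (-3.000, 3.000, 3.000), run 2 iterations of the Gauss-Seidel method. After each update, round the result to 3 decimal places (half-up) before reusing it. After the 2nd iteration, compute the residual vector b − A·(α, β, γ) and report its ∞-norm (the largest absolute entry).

1.593

Iteration 1:
  α = (5 - (-3.6)·3.000 - (-4)·3.000) / (10.6) = 2.623
  β = (2 - (-3)·2.623 - (3)·3.000) / (9) = 0.097
  γ = (-3 - (1.9)·2.623 - (3)·0.097) / (-6.9) = 1.199
Iteration 2:
  α = (5 - (-3.6)·0.097 - (-4)·1.199) / (10.6) = 0.957
  β = (2 - (-3)·0.957 - (3)·1.199) / (9) = 0.142
  γ = (-3 - (1.9)·0.957 - (3)·0.142) / (-6.9) = 0.760
Residual b − A·x = (-1.593, 1.313, 0.000); ∞-norm = 1.593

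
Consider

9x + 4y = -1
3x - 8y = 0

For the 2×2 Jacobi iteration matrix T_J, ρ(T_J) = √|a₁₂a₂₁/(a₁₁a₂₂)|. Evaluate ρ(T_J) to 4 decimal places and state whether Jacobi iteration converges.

a₁₂a₂₁/(a₁₁a₂₂) = (4)·(3) / ((9)·(-8)) = -0.166667
ρ = √|-0.166667| = √0.166667 = 0.4082
ρ < 1, so Jacobi converges

0.4082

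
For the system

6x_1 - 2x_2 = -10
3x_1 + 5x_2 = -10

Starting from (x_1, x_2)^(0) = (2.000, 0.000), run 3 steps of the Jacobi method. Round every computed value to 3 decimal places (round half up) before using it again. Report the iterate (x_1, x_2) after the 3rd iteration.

(-2.000, -0.360)

Iteration 1:
  x_1 = (-10 - (-2)·0.000) / (6) = -1.667
  x_2 = (-10 - (3)·2.000) / (5) = -3.200
Iteration 2:
  x_1 = (-10 - (-2)·-3.200) / (6) = -2.733
  x_2 = (-10 - (3)·-1.667) / (5) = -1.000
Iteration 3:
  x_1 = (-10 - (-2)·-1.000) / (6) = -2.000
  x_2 = (-10 - (3)·-2.733) / (5) = -0.360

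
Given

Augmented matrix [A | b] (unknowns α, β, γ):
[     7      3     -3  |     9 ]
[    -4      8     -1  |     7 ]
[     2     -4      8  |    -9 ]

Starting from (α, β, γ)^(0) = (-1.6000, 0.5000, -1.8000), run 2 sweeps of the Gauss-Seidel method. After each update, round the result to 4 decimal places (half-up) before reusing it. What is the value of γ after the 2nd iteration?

Iteration 1:
  α = (9 - (3)·0.5000 - (-3)·-1.8000) / (7) = 0.3000
  β = (7 - (-4)·0.3000 - (-1)·-1.8000) / (8) = 0.8000
  γ = (-9 - (2)·0.3000 - (-4)·0.8000) / (8) = -0.8000
Iteration 2:
  α = (9 - (3)·0.8000 - (-3)·-0.8000) / (7) = 0.6000
  β = (7 - (-4)·0.6000 - (-1)·-0.8000) / (8) = 1.0750
  γ = (-9 - (2)·0.6000 - (-4)·1.0750) / (8) = -0.7375

-0.7375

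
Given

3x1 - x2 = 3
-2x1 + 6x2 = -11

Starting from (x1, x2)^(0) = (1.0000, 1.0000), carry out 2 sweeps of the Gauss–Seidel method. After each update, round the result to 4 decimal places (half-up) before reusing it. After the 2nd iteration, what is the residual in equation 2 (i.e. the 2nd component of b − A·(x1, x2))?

-0.0002

Iteration 1:
  x1 = (3 - (-1)·1.0000) / (3) = 1.3333
  x2 = (-11 - (-2)·1.3333) / (6) = -1.3889
Iteration 2:
  x1 = (3 - (-1)·-1.3889) / (3) = 0.5370
  x2 = (-11 - (-2)·0.5370) / (6) = -1.6543
Residual b − A·x = (-0.2653, -0.0002)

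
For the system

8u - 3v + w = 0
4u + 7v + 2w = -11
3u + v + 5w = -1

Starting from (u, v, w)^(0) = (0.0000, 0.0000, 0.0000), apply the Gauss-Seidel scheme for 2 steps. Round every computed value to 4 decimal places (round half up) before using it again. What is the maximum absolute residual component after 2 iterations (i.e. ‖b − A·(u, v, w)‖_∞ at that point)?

Iteration 1:
  u = (0 - (-3)·0.0000 - (1)·0.0000) / (8) = 0.0000
  v = (-11 - (4)·0.0000 - (2)·0.0000) / (7) = -1.5714
  w = (-1 - (3)·0.0000 - (1)·-1.5714) / (5) = 0.1143
Iteration 2:
  u = (0 - (-3)·-1.5714 - (1)·0.1143) / (8) = -0.6036
  v = (-11 - (4)·-0.6036 - (2)·0.1143) / (7) = -1.2592
  w = (-1 - (3)·-0.6036 - (1)·-1.2592) / (5) = 0.4140
Residual b − A·x = (0.6372, -0.5992, 0.0000); ∞-norm = 0.6372

0.6372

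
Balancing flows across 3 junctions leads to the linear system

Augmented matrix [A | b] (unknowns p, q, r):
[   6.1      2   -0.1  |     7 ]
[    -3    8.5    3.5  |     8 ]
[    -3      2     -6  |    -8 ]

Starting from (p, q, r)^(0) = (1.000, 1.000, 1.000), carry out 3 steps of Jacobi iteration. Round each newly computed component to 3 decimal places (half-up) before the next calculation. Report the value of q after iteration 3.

0.753

Iteration 1:
  p = (7 - (2)·1.000 - (-0.1)·1.000) / (6.1) = 0.836
  q = (8 - (-3)·1.000 - (3.5)·1.000) / (8.5) = 0.882
  r = (-8 - (-3)·1.000 - (2)·1.000) / (-6) = 1.167
Iteration 2:
  p = (7 - (2)·0.882 - (-0.1)·1.167) / (6.1) = 0.877
  q = (8 - (-3)·0.836 - (3.5)·1.167) / (8.5) = 0.756
  r = (-8 - (-3)·0.836 - (2)·0.882) / (-6) = 1.209
Iteration 3:
  p = (7 - (2)·0.756 - (-0.1)·1.209) / (6.1) = 0.919
  q = (8 - (-3)·0.877 - (3.5)·1.209) / (8.5) = 0.753
  r = (-8 - (-3)·0.877 - (2)·0.756) / (-6) = 1.147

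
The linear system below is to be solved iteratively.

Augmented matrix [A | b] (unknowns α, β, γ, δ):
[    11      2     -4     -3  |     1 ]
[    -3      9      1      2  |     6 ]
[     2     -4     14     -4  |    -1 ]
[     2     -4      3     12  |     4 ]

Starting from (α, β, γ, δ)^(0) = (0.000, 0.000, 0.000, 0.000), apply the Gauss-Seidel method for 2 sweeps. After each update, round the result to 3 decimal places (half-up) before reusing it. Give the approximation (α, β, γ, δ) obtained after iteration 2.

Iteration 1:
  α = (1 - (2)·0.000 - (-4)·0.000 - (-3)·0.000) / (11) = 0.091
  β = (6 - (-3)·0.091 - (1)·0.000 - (2)·0.000) / (9) = 0.697
  γ = (-1 - (2)·0.091 - (-4)·0.697 - (-4)·0.000) / (14) = 0.115
  δ = (4 - (2)·0.091 - (-4)·0.697 - (3)·0.115) / (12) = 0.522
Iteration 2:
  α = (1 - (2)·0.697 - (-4)·0.115 - (-3)·0.522) / (11) = 0.148
  β = (6 - (-3)·0.148 - (1)·0.115 - (2)·0.522) / (9) = 0.587
  γ = (-1 - (2)·0.148 - (-4)·0.587 - (-4)·0.522) / (14) = 0.224
  δ = (4 - (2)·0.148 - (-4)·0.587 - (3)·0.224) / (12) = 0.448

(0.148, 0.587, 0.224, 0.448)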